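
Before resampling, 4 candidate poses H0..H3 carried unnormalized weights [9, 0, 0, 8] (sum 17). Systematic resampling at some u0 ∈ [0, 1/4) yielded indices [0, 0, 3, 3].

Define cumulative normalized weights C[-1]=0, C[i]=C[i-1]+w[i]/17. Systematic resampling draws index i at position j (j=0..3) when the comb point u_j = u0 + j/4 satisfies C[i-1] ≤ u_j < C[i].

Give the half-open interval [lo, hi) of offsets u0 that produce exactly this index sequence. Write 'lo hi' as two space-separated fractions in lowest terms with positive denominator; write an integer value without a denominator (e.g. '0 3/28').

1/34 1/4

C = [9/17, 9/17, 9/17, 1]
j=0 picked index 0: u0 ∈ [0, 9/17)
j=1 picked index 0: u0 ∈ [-1/4, 19/68)
j=2 picked index 3: u0 ∈ [1/34, 1/2)
j=3 picked index 3: u0 ∈ [-15/68, 1/4)
intersection: [1/34, 1/4)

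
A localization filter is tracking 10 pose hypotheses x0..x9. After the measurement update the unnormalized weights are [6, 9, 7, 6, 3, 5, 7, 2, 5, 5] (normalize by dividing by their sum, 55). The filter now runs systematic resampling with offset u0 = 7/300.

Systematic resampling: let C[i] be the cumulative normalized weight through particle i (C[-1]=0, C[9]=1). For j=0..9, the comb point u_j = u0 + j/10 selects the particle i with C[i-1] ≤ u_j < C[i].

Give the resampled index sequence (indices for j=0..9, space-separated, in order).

0 1 1 2 3 4 5 6 8 9

C = [6/55, 3/11, 2/5, 28/55, 31/55, 36/55, 43/55, 9/11, 10/11, 1]
j=0: u_0=7/300 ∈ [0, 6/55) → index 0
j=1: u_1=37/300 ∈ [6/55, 3/11) → index 1
j=2: u_2=67/300 ∈ [6/55, 3/11) → index 1
j=3: u_3=97/300 ∈ [3/11, 2/5) → index 2
j=4: u_4=127/300 ∈ [2/5, 28/55) → index 3
j=5: u_5=157/300 ∈ [28/55, 31/55) → index 4
j=6: u_6=187/300 ∈ [31/55, 36/55) → index 5
j=7: u_7=217/300 ∈ [36/55, 43/55) → index 6
j=8: u_8=247/300 ∈ [9/11, 10/11) → index 8
j=9: u_9=277/300 ∈ [10/11, 1) → index 9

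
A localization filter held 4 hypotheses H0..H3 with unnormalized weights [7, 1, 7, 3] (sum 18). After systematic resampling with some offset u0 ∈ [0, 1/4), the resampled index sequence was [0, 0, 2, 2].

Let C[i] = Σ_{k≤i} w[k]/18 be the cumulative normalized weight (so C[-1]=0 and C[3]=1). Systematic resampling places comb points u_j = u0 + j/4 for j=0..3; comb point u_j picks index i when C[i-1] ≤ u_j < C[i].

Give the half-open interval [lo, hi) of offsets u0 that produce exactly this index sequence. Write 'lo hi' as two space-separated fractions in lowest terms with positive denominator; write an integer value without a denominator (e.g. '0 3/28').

C = [7/18, 4/9, 5/6, 1]
j=0 picked index 0: u0 ∈ [0, 7/18)
j=1 picked index 0: u0 ∈ [-1/4, 5/36)
j=2 picked index 2: u0 ∈ [-1/18, 1/3)
j=3 picked index 2: u0 ∈ [-11/36, 1/12)
intersection: [0, 1/12)

0 1/12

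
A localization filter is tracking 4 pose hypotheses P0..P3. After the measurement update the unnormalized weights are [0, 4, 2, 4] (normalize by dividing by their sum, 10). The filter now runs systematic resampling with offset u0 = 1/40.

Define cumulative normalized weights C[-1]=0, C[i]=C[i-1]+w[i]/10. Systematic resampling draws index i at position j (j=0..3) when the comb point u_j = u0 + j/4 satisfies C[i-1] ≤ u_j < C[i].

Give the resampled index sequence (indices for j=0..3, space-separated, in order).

C = [0, 2/5, 3/5, 1]
j=0: u_0=1/40 ∈ [0, 2/5) → index 1
j=1: u_1=11/40 ∈ [0, 2/5) → index 1
j=2: u_2=21/40 ∈ [2/5, 3/5) → index 2
j=3: u_3=31/40 ∈ [3/5, 1) → index 3

1 1 2 3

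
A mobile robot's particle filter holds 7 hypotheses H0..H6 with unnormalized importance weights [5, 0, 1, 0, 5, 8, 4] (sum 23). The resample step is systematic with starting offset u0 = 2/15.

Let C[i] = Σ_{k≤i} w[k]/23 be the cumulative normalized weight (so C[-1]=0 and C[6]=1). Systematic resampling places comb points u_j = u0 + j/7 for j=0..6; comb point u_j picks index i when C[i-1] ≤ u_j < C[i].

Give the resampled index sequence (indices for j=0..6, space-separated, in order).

C = [5/23, 5/23, 6/23, 6/23, 11/23, 19/23, 1]
j=0: u_0=2/15 ∈ [0, 5/23) → index 0
j=1: u_1=29/105 ∈ [6/23, 11/23) → index 4
j=2: u_2=44/105 ∈ [6/23, 11/23) → index 4
j=3: u_3=59/105 ∈ [11/23, 19/23) → index 5
j=4: u_4=74/105 ∈ [11/23, 19/23) → index 5
j=5: u_5=89/105 ∈ [19/23, 1) → index 6
j=6: u_6=104/105 ∈ [19/23, 1) → index 6

0 4 4 5 5 6 6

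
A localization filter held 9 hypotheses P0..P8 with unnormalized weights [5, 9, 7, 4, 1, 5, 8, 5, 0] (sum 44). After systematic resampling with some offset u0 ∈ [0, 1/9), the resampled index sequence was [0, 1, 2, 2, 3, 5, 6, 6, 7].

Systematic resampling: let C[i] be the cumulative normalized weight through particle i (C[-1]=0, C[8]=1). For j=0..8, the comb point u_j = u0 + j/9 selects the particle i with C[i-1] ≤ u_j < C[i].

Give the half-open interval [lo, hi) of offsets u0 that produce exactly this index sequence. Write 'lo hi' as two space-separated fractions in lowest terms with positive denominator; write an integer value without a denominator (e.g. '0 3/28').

C = [5/44, 7/22, 21/44, 25/44, 13/22, 31/44, 39/44, 1, 1]
j=0 picked index 0: u0 ∈ [0, 5/44)
j=1 picked index 1: u0 ∈ [1/396, 41/198)
j=2 picked index 2: u0 ∈ [19/198, 101/396)
j=3 picked index 2: u0 ∈ [-1/66, 19/132)
j=4 picked index 3: u0 ∈ [13/396, 49/396)
j=5 picked index 5: u0 ∈ [7/198, 59/396)
j=6 picked index 6: u0 ∈ [5/132, 29/132)
j=7 picked index 6: u0 ∈ [-29/396, 43/396)
j=8 picked index 7: u0 ∈ [-1/396, 1/9)
intersection: [19/198, 43/396)

19/198 43/396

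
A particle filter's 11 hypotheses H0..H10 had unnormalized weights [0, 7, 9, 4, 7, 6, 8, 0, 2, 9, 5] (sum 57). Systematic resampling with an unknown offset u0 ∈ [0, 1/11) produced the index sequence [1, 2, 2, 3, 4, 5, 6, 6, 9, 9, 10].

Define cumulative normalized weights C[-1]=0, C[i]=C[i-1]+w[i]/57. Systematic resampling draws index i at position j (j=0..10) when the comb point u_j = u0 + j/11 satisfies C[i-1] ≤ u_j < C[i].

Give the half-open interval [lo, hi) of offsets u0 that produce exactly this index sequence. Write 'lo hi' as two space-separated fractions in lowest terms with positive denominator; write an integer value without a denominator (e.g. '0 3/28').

7/209 49/627

C = [0, 7/57, 16/57, 20/57, 9/19, 11/19, 41/57, 41/57, 43/57, 52/57, 1]
j=0 picked index 1: u0 ∈ [0, 7/57)
j=1 picked index 2: u0 ∈ [20/627, 119/627)
j=2 picked index 2: u0 ∈ [-37/627, 62/627)
j=3 picked index 3: u0 ∈ [5/627, 49/627)
j=4 picked index 4: u0 ∈ [-8/627, 23/209)
j=5 picked index 5: u0 ∈ [4/209, 26/209)
j=6 picked index 6: u0 ∈ [7/209, 109/627)
j=7 picked index 6: u0 ∈ [-12/209, 52/627)
j=8 picked index 9: u0 ∈ [17/627, 116/627)
j=9 picked index 9: u0 ∈ [-40/627, 59/627)
j=10 picked index 10: u0 ∈ [2/627, 1/11)
intersection: [7/209, 49/627)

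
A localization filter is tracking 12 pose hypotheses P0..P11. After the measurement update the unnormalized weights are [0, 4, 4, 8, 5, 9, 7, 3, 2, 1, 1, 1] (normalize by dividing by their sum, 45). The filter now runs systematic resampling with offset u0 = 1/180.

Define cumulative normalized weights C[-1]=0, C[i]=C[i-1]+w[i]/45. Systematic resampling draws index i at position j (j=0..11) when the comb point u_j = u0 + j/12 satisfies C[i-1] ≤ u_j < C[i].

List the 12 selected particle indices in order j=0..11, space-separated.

C = [0, 4/45, 8/45, 16/45, 7/15, 2/3, 37/45, 8/9, 14/15, 43/45, 44/45, 1]
j=0: u_0=1/180 ∈ [0, 4/45) → index 1
j=1: u_1=4/45 ∈ [4/45, 8/45) → index 2
j=2: u_2=31/180 ∈ [4/45, 8/45) → index 2
j=3: u_3=23/90 ∈ [8/45, 16/45) → index 3
j=4: u_4=61/180 ∈ [8/45, 16/45) → index 3
j=5: u_5=19/45 ∈ [16/45, 7/15) → index 4
j=6: u_6=91/180 ∈ [7/15, 2/3) → index 5
j=7: u_7=53/90 ∈ [7/15, 2/3) → index 5
j=8: u_8=121/180 ∈ [2/3, 37/45) → index 6
j=9: u_9=34/45 ∈ [2/3, 37/45) → index 6
j=10: u_10=151/180 ∈ [37/45, 8/9) → index 7
j=11: u_11=83/90 ∈ [8/9, 14/15) → index 8

1 2 2 3 3 4 5 5 6 6 7 8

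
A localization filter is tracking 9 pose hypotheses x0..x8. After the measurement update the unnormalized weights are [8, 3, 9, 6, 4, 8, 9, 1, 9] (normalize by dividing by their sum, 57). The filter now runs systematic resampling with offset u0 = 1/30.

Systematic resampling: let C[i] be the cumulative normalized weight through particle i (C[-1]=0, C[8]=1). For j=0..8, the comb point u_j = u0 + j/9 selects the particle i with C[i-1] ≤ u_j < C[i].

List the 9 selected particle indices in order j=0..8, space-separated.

C = [8/57, 11/57, 20/57, 26/57, 10/19, 2/3, 47/57, 16/19, 1]
j=0: u_0=1/30 ∈ [0, 8/57) → index 0
j=1: u_1=13/90 ∈ [8/57, 11/57) → index 1
j=2: u_2=23/90 ∈ [11/57, 20/57) → index 2
j=3: u_3=11/30 ∈ [20/57, 26/57) → index 3
j=4: u_4=43/90 ∈ [26/57, 10/19) → index 4
j=5: u_5=53/90 ∈ [10/19, 2/3) → index 5
j=6: u_6=7/10 ∈ [2/3, 47/57) → index 6
j=7: u_7=73/90 ∈ [2/3, 47/57) → index 6
j=8: u_8=83/90 ∈ [16/19, 1) → index 8

0 1 2 3 4 5 6 6 8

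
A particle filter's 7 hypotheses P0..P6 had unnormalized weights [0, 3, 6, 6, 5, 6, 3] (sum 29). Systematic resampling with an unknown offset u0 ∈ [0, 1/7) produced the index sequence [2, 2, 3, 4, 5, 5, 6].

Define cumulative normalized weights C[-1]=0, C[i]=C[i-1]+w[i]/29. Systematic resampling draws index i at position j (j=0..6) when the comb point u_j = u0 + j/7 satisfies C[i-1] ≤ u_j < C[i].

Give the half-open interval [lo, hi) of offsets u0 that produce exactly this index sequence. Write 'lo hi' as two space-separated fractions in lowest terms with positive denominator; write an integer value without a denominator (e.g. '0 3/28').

C = [0, 3/29, 9/29, 15/29, 20/29, 26/29, 1]
j=0 picked index 2: u0 ∈ [3/29, 9/29)
j=1 picked index 2: u0 ∈ [-8/203, 34/203)
j=2 picked index 3: u0 ∈ [5/203, 47/203)
j=3 picked index 4: u0 ∈ [18/203, 53/203)
j=4 picked index 5: u0 ∈ [24/203, 66/203)
j=5 picked index 5: u0 ∈ [-5/203, 37/203)
j=6 picked index 6: u0 ∈ [8/203, 1/7)
intersection: [24/203, 1/7)

24/203 1/7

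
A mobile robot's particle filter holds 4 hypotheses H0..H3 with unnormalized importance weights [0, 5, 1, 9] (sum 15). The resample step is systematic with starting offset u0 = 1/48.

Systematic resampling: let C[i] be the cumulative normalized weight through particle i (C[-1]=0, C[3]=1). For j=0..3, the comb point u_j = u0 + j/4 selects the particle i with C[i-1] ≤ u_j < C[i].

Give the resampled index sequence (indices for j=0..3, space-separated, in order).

1 1 3 3

C = [0, 1/3, 2/5, 1]
j=0: u_0=1/48 ∈ [0, 1/3) → index 1
j=1: u_1=13/48 ∈ [0, 1/3) → index 1
j=2: u_2=25/48 ∈ [2/5, 1) → index 3
j=3: u_3=37/48 ∈ [2/5, 1) → index 3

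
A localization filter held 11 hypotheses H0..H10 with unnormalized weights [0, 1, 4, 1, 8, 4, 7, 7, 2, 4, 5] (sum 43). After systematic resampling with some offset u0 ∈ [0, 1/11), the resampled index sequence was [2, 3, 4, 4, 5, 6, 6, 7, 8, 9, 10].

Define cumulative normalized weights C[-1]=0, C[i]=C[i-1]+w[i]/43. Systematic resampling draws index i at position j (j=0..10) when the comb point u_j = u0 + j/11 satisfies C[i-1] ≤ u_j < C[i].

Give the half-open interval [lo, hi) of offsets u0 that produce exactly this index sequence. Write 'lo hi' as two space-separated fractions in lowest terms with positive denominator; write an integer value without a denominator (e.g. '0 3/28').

C = [0, 1/43, 5/43, 6/43, 14/43, 18/43, 25/43, 32/43, 34/43, 38/43, 1]
j=0 picked index 2: u0 ∈ [1/43, 5/43)
j=1 picked index 3: u0 ∈ [12/473, 23/473)
j=2 picked index 4: u0 ∈ [-20/473, 68/473)
j=3 picked index 4: u0 ∈ [-63/473, 25/473)
j=4 picked index 5: u0 ∈ [-18/473, 26/473)
j=5 picked index 6: u0 ∈ [-17/473, 60/473)
j=6 picked index 6: u0 ∈ [-60/473, 17/473)
j=7 picked index 7: u0 ∈ [-26/473, 51/473)
j=8 picked index 8: u0 ∈ [8/473, 30/473)
j=9 picked index 9: u0 ∈ [-13/473, 31/473)
j=10 picked index 10: u0 ∈ [-12/473, 1/11)
intersection: [12/473, 17/473)

12/473 17/473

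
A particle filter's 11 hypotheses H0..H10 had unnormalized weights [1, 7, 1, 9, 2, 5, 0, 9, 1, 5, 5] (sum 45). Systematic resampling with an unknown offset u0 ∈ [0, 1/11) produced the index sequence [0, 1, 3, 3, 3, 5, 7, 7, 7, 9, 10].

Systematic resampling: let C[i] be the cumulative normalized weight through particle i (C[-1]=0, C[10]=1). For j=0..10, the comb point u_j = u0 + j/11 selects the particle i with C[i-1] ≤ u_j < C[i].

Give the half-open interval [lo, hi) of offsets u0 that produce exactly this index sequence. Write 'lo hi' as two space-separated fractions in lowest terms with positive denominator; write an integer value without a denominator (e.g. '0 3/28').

C = [1/45, 8/45, 1/5, 2/5, 4/9, 5/9, 5/9, 34/45, 7/9, 8/9, 1]
j=0 picked index 0: u0 ∈ [0, 1/45)
j=1 picked index 1: u0 ∈ [-34/495, 43/495)
j=2 picked index 3: u0 ∈ [1/55, 12/55)
j=3 picked index 3: u0 ∈ [-4/55, 7/55)
j=4 picked index 3: u0 ∈ [-9/55, 2/55)
j=5 picked index 5: u0 ∈ [-1/99, 10/99)
j=6 picked index 7: u0 ∈ [1/99, 104/495)
j=7 picked index 7: u0 ∈ [-8/99, 59/495)
j=8 picked index 7: u0 ∈ [-17/99, 14/495)
j=9 picked index 9: u0 ∈ [-4/99, 7/99)
j=10 picked index 10: u0 ∈ [-2/99, 1/11)
intersection: [1/55, 1/45)

1/55 1/45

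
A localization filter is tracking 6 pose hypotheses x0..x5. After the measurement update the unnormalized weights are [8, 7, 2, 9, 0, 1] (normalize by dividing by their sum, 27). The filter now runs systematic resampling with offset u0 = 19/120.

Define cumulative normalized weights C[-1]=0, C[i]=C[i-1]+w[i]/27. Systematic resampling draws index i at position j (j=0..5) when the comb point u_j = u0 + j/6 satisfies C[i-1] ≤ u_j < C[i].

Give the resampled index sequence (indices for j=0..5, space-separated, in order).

C = [8/27, 5/9, 17/27, 26/27, 26/27, 1]
j=0: u_0=19/120 ∈ [0, 8/27) → index 0
j=1: u_1=13/40 ∈ [8/27, 5/9) → index 1
j=2: u_2=59/120 ∈ [8/27, 5/9) → index 1
j=3: u_3=79/120 ∈ [17/27, 26/27) → index 3
j=4: u_4=33/40 ∈ [17/27, 26/27) → index 3
j=5: u_5=119/120 ∈ [26/27, 1) → index 5

0 1 1 3 3 5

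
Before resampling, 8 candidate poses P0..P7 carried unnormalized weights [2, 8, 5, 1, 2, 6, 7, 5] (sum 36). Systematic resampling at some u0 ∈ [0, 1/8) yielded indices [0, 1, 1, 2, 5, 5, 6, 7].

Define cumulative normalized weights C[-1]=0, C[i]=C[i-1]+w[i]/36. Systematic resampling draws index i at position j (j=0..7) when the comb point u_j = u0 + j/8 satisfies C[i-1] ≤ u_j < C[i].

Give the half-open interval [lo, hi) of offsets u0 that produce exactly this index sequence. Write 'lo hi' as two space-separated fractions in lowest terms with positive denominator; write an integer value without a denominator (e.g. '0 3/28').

0 1/36

C = [1/18, 5/18, 5/12, 4/9, 1/2, 2/3, 31/36, 1]
j=0 picked index 0: u0 ∈ [0, 1/18)
j=1 picked index 1: u0 ∈ [-5/72, 11/72)
j=2 picked index 1: u0 ∈ [-7/36, 1/36)
j=3 picked index 2: u0 ∈ [-7/72, 1/24)
j=4 picked index 5: u0 ∈ [0, 1/6)
j=5 picked index 5: u0 ∈ [-1/8, 1/24)
j=6 picked index 6: u0 ∈ [-1/12, 1/9)
j=7 picked index 7: u0 ∈ [-1/72, 1/8)
intersection: [0, 1/36)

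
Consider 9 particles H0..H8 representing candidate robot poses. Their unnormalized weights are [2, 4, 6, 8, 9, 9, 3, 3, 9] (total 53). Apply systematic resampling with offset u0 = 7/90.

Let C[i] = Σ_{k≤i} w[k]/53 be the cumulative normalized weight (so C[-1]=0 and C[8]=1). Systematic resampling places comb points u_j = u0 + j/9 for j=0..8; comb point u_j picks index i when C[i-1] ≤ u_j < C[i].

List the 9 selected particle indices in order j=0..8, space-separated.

C = [2/53, 6/53, 12/53, 20/53, 29/53, 38/53, 41/53, 44/53, 1]
j=0: u_0=7/90 ∈ [2/53, 6/53) → index 1
j=1: u_1=17/90 ∈ [6/53, 12/53) → index 2
j=2: u_2=3/10 ∈ [12/53, 20/53) → index 3
j=3: u_3=37/90 ∈ [20/53, 29/53) → index 4
j=4: u_4=47/90 ∈ [20/53, 29/53) → index 4
j=5: u_5=19/30 ∈ [29/53, 38/53) → index 5
j=6: u_6=67/90 ∈ [38/53, 41/53) → index 6
j=7: u_7=77/90 ∈ [44/53, 1) → index 8
j=8: u_8=29/30 ∈ [44/53, 1) → index 8

1 2 3 4 4 5 6 8 8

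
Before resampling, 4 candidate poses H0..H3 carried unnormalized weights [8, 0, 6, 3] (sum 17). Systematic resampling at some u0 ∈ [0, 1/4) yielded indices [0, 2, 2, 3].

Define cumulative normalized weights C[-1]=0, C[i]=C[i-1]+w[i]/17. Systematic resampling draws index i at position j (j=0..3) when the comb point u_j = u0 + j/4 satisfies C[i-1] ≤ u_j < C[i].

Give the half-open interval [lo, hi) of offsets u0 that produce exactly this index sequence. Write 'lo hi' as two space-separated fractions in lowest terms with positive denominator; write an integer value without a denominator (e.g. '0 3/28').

15/68 1/4

C = [8/17, 8/17, 14/17, 1]
j=0 picked index 0: u0 ∈ [0, 8/17)
j=1 picked index 2: u0 ∈ [15/68, 39/68)
j=2 picked index 2: u0 ∈ [-1/34, 11/34)
j=3 picked index 3: u0 ∈ [5/68, 1/4)
intersection: [15/68, 1/4)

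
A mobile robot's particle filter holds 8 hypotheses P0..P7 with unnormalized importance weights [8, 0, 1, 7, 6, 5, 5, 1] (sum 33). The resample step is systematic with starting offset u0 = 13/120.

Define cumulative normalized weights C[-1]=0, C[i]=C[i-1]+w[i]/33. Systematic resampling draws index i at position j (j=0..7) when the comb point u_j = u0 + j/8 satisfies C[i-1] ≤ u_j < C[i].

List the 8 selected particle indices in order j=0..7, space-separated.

C = [8/33, 8/33, 3/11, 16/33, 2/3, 9/11, 32/33, 1]
j=0: u_0=13/120 ∈ [0, 8/33) → index 0
j=1: u_1=7/30 ∈ [0, 8/33) → index 0
j=2: u_2=43/120 ∈ [3/11, 16/33) → index 3
j=3: u_3=29/60 ∈ [3/11, 16/33) → index 3
j=4: u_4=73/120 ∈ [16/33, 2/3) → index 4
j=5: u_5=11/15 ∈ [2/3, 9/11) → index 5
j=6: u_6=103/120 ∈ [9/11, 32/33) → index 6
j=7: u_7=59/60 ∈ [32/33, 1) → index 7

0 0 3 3 4 5 6 7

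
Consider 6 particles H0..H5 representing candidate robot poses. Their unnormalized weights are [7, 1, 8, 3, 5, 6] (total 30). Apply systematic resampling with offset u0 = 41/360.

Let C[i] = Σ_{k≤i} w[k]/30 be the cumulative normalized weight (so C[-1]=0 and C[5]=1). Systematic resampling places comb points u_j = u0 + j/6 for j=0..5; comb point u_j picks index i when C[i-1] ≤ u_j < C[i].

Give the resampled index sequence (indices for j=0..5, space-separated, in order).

0 2 2 3 4 5

C = [7/30, 4/15, 8/15, 19/30, 4/5, 1]
j=0: u_0=41/360 ∈ [0, 7/30) → index 0
j=1: u_1=101/360 ∈ [4/15, 8/15) → index 2
j=2: u_2=161/360 ∈ [4/15, 8/15) → index 2
j=3: u_3=221/360 ∈ [8/15, 19/30) → index 3
j=4: u_4=281/360 ∈ [19/30, 4/5) → index 4
j=5: u_5=341/360 ∈ [4/5, 1) → index 5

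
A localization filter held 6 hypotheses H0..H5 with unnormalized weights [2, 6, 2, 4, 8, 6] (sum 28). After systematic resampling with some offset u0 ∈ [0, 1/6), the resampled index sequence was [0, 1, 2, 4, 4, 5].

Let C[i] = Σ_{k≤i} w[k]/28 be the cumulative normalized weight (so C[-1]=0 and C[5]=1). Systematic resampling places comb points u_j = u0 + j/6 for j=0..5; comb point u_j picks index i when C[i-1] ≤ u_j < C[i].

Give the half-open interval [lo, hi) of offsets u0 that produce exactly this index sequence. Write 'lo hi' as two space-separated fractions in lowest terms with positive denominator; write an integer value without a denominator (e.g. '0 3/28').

C = [1/14, 2/7, 5/14, 1/2, 11/14, 1]
j=0 picked index 0: u0 ∈ [0, 1/14)
j=1 picked index 1: u0 ∈ [-2/21, 5/42)
j=2 picked index 2: u0 ∈ [-1/21, 1/42)
j=3 picked index 4: u0 ∈ [0, 2/7)
j=4 picked index 4: u0 ∈ [-1/6, 5/42)
j=5 picked index 5: u0 ∈ [-1/21, 1/6)
intersection: [0, 1/42)

0 1/42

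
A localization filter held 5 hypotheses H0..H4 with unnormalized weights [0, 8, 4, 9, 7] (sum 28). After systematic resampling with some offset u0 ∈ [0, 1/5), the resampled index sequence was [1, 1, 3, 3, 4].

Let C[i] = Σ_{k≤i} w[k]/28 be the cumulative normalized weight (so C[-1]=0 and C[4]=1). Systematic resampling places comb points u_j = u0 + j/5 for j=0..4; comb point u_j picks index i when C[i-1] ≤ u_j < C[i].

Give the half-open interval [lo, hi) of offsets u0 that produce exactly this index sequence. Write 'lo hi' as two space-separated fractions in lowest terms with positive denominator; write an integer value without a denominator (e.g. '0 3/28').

C = [0, 2/7, 3/7, 3/4, 1]
j=0 picked index 1: u0 ∈ [0, 2/7)
j=1 picked index 1: u0 ∈ [-1/5, 3/35)
j=2 picked index 3: u0 ∈ [1/35, 7/20)
j=3 picked index 3: u0 ∈ [-6/35, 3/20)
j=4 picked index 4: u0 ∈ [-1/20, 1/5)
intersection: [1/35, 3/35)

1/35 3/35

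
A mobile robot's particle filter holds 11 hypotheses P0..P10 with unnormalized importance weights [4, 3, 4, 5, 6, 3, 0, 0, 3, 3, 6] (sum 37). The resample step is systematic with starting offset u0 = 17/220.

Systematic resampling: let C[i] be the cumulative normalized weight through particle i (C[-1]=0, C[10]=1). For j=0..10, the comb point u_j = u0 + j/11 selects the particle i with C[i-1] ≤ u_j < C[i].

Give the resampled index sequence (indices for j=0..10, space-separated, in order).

C = [4/37, 7/37, 11/37, 16/37, 22/37, 25/37, 25/37, 25/37, 28/37, 31/37, 1]
j=0: u_0=17/220 ∈ [0, 4/37) → index 0
j=1: u_1=37/220 ∈ [4/37, 7/37) → index 1
j=2: u_2=57/220 ∈ [7/37, 11/37) → index 2
j=3: u_3=7/20 ∈ [11/37, 16/37) → index 3
j=4: u_4=97/220 ∈ [16/37, 22/37) → index 4
j=5: u_5=117/220 ∈ [16/37, 22/37) → index 4
j=6: u_6=137/220 ∈ [22/37, 25/37) → index 5
j=7: u_7=157/220 ∈ [25/37, 28/37) → index 8
j=8: u_8=177/220 ∈ [28/37, 31/37) → index 9
j=9: u_9=197/220 ∈ [31/37, 1) → index 10
j=10: u_10=217/220 ∈ [31/37, 1) → index 10

0 1 2 3 4 4 5 8 9 10 10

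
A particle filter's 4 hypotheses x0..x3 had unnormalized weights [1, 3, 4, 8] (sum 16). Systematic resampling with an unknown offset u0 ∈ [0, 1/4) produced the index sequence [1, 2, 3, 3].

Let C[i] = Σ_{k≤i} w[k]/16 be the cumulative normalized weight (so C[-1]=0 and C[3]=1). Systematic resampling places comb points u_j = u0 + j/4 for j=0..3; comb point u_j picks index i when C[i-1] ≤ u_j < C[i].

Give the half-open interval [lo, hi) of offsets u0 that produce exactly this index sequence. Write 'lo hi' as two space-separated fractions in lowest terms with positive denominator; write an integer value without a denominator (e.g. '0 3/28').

1/16 1/4

C = [1/16, 1/4, 1/2, 1]
j=0 picked index 1: u0 ∈ [1/16, 1/4)
j=1 picked index 2: u0 ∈ [0, 1/4)
j=2 picked index 3: u0 ∈ [0, 1/2)
j=3 picked index 3: u0 ∈ [-1/4, 1/4)
intersection: [1/16, 1/4)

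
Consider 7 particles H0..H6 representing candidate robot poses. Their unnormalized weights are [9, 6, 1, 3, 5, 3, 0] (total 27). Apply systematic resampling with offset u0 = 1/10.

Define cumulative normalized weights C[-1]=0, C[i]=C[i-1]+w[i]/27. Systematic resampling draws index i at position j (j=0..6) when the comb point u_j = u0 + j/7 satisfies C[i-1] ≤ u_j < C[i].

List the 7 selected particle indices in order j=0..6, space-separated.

0 0 1 1 3 4 5

C = [1/3, 5/9, 16/27, 19/27, 8/9, 1, 1]
j=0: u_0=1/10 ∈ [0, 1/3) → index 0
j=1: u_1=17/70 ∈ [0, 1/3) → index 0
j=2: u_2=27/70 ∈ [1/3, 5/9) → index 1
j=3: u_3=37/70 ∈ [1/3, 5/9) → index 1
j=4: u_4=47/70 ∈ [16/27, 19/27) → index 3
j=5: u_5=57/70 ∈ [19/27, 8/9) → index 4
j=6: u_6=67/70 ∈ [8/9, 1) → index 5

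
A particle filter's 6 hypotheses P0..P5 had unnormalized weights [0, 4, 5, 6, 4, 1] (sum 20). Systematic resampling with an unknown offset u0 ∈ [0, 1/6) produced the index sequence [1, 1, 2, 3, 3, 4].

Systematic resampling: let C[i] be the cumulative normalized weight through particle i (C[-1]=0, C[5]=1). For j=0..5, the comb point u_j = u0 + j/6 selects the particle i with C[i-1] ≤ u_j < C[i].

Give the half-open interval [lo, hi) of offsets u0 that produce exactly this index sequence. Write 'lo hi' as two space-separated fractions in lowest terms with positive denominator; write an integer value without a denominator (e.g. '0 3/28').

0 1/30

C = [0, 1/5, 9/20, 3/4, 19/20, 1]
j=0 picked index 1: u0 ∈ [0, 1/5)
j=1 picked index 1: u0 ∈ [-1/6, 1/30)
j=2 picked index 2: u0 ∈ [-2/15, 7/60)
j=3 picked index 3: u0 ∈ [-1/20, 1/4)
j=4 picked index 3: u0 ∈ [-13/60, 1/12)
j=5 picked index 4: u0 ∈ [-1/12, 7/60)
intersection: [0, 1/30)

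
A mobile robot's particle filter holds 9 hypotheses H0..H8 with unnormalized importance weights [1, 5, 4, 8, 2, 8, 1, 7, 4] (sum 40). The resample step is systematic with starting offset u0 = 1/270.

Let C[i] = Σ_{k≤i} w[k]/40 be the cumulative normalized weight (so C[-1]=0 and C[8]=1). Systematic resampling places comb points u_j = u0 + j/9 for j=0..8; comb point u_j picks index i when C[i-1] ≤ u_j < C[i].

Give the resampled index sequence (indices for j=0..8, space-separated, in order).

C = [1/40, 3/20, 1/4, 9/20, 1/2, 7/10, 29/40, 9/10, 1]
j=0: u_0=1/270 ∈ [0, 1/40) → index 0
j=1: u_1=31/270 ∈ [1/40, 3/20) → index 1
j=2: u_2=61/270 ∈ [3/20, 1/4) → index 2
j=3: u_3=91/270 ∈ [1/4, 9/20) → index 3
j=4: u_4=121/270 ∈ [1/4, 9/20) → index 3
j=5: u_5=151/270 ∈ [1/2, 7/10) → index 5
j=6: u_6=181/270 ∈ [1/2, 7/10) → index 5
j=7: u_7=211/270 ∈ [29/40, 9/10) → index 7
j=8: u_8=241/270 ∈ [29/40, 9/10) → index 7

0 1 2 3 3 5 5 7 7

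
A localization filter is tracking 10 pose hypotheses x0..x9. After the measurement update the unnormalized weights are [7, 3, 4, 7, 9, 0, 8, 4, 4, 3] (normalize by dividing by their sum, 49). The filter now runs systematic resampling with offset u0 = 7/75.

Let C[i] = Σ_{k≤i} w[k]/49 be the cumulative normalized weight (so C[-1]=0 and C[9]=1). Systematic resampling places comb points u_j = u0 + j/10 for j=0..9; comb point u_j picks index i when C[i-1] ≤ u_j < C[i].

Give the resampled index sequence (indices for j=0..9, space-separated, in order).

0 1 3 3 4 4 6 7 8 9

C = [1/7, 10/49, 2/7, 3/7, 30/49, 30/49, 38/49, 6/7, 46/49, 1]
j=0: u_0=7/75 ∈ [0, 1/7) → index 0
j=1: u_1=29/150 ∈ [1/7, 10/49) → index 1
j=2: u_2=22/75 ∈ [2/7, 3/7) → index 3
j=3: u_3=59/150 ∈ [2/7, 3/7) → index 3
j=4: u_4=37/75 ∈ [3/7, 30/49) → index 4
j=5: u_5=89/150 ∈ [3/7, 30/49) → index 4
j=6: u_6=52/75 ∈ [30/49, 38/49) → index 6
j=7: u_7=119/150 ∈ [38/49, 6/7) → index 7
j=8: u_8=67/75 ∈ [6/7, 46/49) → index 8
j=9: u_9=149/150 ∈ [46/49, 1) → index 9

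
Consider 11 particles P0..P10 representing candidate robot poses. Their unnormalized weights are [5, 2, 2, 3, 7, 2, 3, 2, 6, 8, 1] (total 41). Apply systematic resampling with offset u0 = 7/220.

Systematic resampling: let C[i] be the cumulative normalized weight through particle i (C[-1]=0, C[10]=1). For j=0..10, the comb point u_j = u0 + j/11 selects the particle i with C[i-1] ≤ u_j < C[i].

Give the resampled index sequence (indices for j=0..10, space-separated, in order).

0 1 2 4 4 5 6 8 8 9 9

C = [5/41, 7/41, 9/41, 12/41, 19/41, 21/41, 24/41, 26/41, 32/41, 40/41, 1]
j=0: u_0=7/220 ∈ [0, 5/41) → index 0
j=1: u_1=27/220 ∈ [5/41, 7/41) → index 1
j=2: u_2=47/220 ∈ [7/41, 9/41) → index 2
j=3: u_3=67/220 ∈ [12/41, 19/41) → index 4
j=4: u_4=87/220 ∈ [12/41, 19/41) → index 4
j=5: u_5=107/220 ∈ [19/41, 21/41) → index 5
j=6: u_6=127/220 ∈ [21/41, 24/41) → index 6
j=7: u_7=147/220 ∈ [26/41, 32/41) → index 8
j=8: u_8=167/220 ∈ [26/41, 32/41) → index 8
j=9: u_9=17/20 ∈ [32/41, 40/41) → index 9
j=10: u_10=207/220 ∈ [32/41, 40/41) → index 9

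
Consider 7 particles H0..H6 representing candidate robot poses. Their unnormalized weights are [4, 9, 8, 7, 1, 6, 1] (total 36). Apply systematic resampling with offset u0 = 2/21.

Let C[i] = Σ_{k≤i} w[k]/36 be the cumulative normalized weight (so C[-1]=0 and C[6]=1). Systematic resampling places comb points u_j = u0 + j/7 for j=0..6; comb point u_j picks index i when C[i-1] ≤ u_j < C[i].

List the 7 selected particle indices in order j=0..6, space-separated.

0 1 2 2 3 5 5

C = [1/9, 13/36, 7/12, 7/9, 29/36, 35/36, 1]
j=0: u_0=2/21 ∈ [0, 1/9) → index 0
j=1: u_1=5/21 ∈ [1/9, 13/36) → index 1
j=2: u_2=8/21 ∈ [13/36, 7/12) → index 2
j=3: u_3=11/21 ∈ [13/36, 7/12) → index 2
j=4: u_4=2/3 ∈ [7/12, 7/9) → index 3
j=5: u_5=17/21 ∈ [29/36, 35/36) → index 5
j=6: u_6=20/21 ∈ [29/36, 35/36) → index 5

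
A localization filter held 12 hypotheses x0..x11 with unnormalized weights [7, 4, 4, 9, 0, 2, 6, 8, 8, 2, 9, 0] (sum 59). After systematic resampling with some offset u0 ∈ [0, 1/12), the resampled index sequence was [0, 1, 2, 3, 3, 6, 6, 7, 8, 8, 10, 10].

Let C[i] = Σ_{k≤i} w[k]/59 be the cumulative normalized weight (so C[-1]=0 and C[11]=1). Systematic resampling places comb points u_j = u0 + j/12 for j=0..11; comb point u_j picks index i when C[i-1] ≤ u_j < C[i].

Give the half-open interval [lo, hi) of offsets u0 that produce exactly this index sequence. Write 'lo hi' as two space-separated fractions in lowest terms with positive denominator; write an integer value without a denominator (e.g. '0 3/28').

C = [7/59, 11/59, 15/59, 24/59, 24/59, 26/59, 32/59, 40/59, 48/59, 50/59, 1, 1]
j=0 picked index 0: u0 ∈ [0, 7/59)
j=1 picked index 1: u0 ∈ [25/708, 73/708)
j=2 picked index 2: u0 ∈ [7/354, 31/354)
j=3 picked index 3: u0 ∈ [1/236, 37/236)
j=4 picked index 3: u0 ∈ [-14/177, 13/177)
j=5 picked index 6: u0 ∈ [17/708, 89/708)
j=6 picked index 6: u0 ∈ [-7/118, 5/118)
j=7 picked index 7: u0 ∈ [-29/708, 67/708)
j=8 picked index 8: u0 ∈ [2/177, 26/177)
j=9 picked index 8: u0 ∈ [-17/236, 15/236)
j=10 picked index 10: u0 ∈ [5/354, 1/6)
j=11 picked index 10: u0 ∈ [-49/708, 1/12)
intersection: [25/708, 5/118)

25/708 5/118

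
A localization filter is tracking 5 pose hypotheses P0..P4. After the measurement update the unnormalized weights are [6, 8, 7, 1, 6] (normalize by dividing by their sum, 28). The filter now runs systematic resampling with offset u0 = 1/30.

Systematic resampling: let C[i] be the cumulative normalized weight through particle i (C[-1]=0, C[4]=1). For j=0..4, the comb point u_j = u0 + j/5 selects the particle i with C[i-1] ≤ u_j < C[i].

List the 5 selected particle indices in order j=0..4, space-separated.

C = [3/14, 1/2, 3/4, 11/14, 1]
j=0: u_0=1/30 ∈ [0, 3/14) → index 0
j=1: u_1=7/30 ∈ [3/14, 1/2) → index 1
j=2: u_2=13/30 ∈ [3/14, 1/2) → index 1
j=3: u_3=19/30 ∈ [1/2, 3/4) → index 2
j=4: u_4=5/6 ∈ [11/14, 1) → index 4

0 1 1 2 4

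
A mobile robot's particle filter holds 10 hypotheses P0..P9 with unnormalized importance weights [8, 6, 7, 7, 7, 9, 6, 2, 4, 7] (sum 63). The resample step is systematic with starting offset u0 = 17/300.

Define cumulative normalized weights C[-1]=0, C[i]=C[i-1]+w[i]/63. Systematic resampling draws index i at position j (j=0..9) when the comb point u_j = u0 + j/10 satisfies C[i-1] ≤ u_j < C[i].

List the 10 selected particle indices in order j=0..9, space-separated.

0 1 2 3 4 5 5 6 8 9

C = [8/63, 2/9, 1/3, 4/9, 5/9, 44/63, 50/63, 52/63, 8/9, 1]
j=0: u_0=17/300 ∈ [0, 8/63) → index 0
j=1: u_1=47/300 ∈ [8/63, 2/9) → index 1
j=2: u_2=77/300 ∈ [2/9, 1/3) → index 2
j=3: u_3=107/300 ∈ [1/3, 4/9) → index 3
j=4: u_4=137/300 ∈ [4/9, 5/9) → index 4
j=5: u_5=167/300 ∈ [5/9, 44/63) → index 5
j=6: u_6=197/300 ∈ [5/9, 44/63) → index 5
j=7: u_7=227/300 ∈ [44/63, 50/63) → index 6
j=8: u_8=257/300 ∈ [52/63, 8/9) → index 8
j=9: u_9=287/300 ∈ [8/9, 1) → index 9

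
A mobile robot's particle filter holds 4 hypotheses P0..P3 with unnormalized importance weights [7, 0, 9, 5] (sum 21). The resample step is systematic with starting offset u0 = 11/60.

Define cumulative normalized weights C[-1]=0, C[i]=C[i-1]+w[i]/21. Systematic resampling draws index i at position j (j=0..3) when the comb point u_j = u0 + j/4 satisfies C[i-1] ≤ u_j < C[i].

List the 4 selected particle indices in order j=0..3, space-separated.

C = [1/3, 1/3, 16/21, 1]
j=0: u_0=11/60 ∈ [0, 1/3) → index 0
j=1: u_1=13/30 ∈ [1/3, 16/21) → index 2
j=2: u_2=41/60 ∈ [1/3, 16/21) → index 2
j=3: u_3=14/15 ∈ [16/21, 1) → index 3

0 2 2 3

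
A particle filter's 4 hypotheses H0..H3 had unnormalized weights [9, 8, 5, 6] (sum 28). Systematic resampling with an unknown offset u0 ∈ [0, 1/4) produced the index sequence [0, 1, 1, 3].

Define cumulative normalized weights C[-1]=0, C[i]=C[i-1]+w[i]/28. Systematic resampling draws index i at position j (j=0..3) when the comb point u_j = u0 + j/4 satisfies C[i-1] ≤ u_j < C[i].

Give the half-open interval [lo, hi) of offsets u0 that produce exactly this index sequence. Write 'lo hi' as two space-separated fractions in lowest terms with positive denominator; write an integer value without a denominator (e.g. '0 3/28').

1/14 3/28

C = [9/28, 17/28, 11/14, 1]
j=0 picked index 0: u0 ∈ [0, 9/28)
j=1 picked index 1: u0 ∈ [1/14, 5/14)
j=2 picked index 1: u0 ∈ [-5/28, 3/28)
j=3 picked index 3: u0 ∈ [1/28, 1/4)
intersection: [1/14, 3/28)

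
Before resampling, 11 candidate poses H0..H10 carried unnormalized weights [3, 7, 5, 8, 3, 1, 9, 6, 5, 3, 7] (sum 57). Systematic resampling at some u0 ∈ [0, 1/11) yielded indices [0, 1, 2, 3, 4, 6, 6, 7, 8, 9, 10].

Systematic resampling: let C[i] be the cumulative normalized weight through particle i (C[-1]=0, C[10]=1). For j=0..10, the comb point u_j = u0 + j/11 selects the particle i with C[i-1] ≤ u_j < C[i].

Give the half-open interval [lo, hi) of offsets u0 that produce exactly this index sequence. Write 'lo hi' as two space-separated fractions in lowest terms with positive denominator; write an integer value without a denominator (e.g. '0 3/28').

25/627 1/19

C = [1/19, 10/57, 5/19, 23/57, 26/57, 9/19, 12/19, 14/19, 47/57, 50/57, 1]
j=0 picked index 0: u0 ∈ [0, 1/19)
j=1 picked index 1: u0 ∈ [-8/209, 53/627)
j=2 picked index 2: u0 ∈ [-4/627, 17/209)
j=3 picked index 3: u0 ∈ [-2/209, 82/627)
j=4 picked index 4: u0 ∈ [25/627, 58/627)
j=5 picked index 6: u0 ∈ [4/209, 37/209)
j=6 picked index 6: u0 ∈ [-15/209, 18/209)
j=7 picked index 7: u0 ∈ [-1/209, 21/209)
j=8 picked index 8: u0 ∈ [2/209, 61/627)
j=9 picked index 9: u0 ∈ [4/627, 37/627)
j=10 picked index 10: u0 ∈ [-20/627, 1/11)
intersection: [25/627, 1/19)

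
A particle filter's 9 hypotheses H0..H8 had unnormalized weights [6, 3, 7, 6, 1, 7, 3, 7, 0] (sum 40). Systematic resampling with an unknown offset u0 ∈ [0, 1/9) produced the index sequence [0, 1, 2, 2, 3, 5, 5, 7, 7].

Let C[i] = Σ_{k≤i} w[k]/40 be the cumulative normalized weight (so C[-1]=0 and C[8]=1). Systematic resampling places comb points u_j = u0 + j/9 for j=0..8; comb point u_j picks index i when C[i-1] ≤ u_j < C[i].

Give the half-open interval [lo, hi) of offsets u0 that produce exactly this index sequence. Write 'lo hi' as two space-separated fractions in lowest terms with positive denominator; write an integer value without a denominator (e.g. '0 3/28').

C = [3/20, 9/40, 2/5, 11/20, 23/40, 3/4, 33/40, 1, 1]
j=0 picked index 0: u0 ∈ [0, 3/20)
j=1 picked index 1: u0 ∈ [7/180, 41/360)
j=2 picked index 2: u0 ∈ [1/360, 8/45)
j=3 picked index 2: u0 ∈ [-13/120, 1/15)
j=4 picked index 3: u0 ∈ [-2/45, 19/180)
j=5 picked index 5: u0 ∈ [7/360, 7/36)
j=6 picked index 5: u0 ∈ [-11/120, 1/12)
j=7 picked index 7: u0 ∈ [17/360, 2/9)
j=8 picked index 7: u0 ∈ [-23/360, 1/9)
intersection: [17/360, 1/15)

17/360 1/15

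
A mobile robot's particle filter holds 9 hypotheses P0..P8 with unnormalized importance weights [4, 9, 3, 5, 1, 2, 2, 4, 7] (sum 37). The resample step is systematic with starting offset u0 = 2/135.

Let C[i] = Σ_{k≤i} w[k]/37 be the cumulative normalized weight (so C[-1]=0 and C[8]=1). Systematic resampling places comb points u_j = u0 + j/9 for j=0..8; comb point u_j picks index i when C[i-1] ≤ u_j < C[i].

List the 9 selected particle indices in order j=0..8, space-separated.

0 1 1 1 3 4 6 7 8

C = [4/37, 13/37, 16/37, 21/37, 22/37, 24/37, 26/37, 30/37, 1]
j=0: u_0=2/135 ∈ [0, 4/37) → index 0
j=1: u_1=17/135 ∈ [4/37, 13/37) → index 1
j=2: u_2=32/135 ∈ [4/37, 13/37) → index 1
j=3: u_3=47/135 ∈ [4/37, 13/37) → index 1
j=4: u_4=62/135 ∈ [16/37, 21/37) → index 3
j=5: u_5=77/135 ∈ [21/37, 22/37) → index 4
j=6: u_6=92/135 ∈ [24/37, 26/37) → index 6
j=7: u_7=107/135 ∈ [26/37, 30/37) → index 7
j=8: u_8=122/135 ∈ [30/37, 1) → index 8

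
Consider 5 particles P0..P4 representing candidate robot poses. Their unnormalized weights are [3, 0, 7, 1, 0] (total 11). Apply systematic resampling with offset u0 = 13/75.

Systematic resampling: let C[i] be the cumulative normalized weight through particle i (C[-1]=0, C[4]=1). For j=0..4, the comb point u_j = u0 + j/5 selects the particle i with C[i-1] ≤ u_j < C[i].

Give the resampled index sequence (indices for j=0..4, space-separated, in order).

C = [3/11, 3/11, 10/11, 1, 1]
j=0: u_0=13/75 ∈ [0, 3/11) → index 0
j=1: u_1=28/75 ∈ [3/11, 10/11) → index 2
j=2: u_2=43/75 ∈ [3/11, 10/11) → index 2
j=3: u_3=58/75 ∈ [3/11, 10/11) → index 2
j=4: u_4=73/75 ∈ [10/11, 1) → index 3

0 2 2 2 3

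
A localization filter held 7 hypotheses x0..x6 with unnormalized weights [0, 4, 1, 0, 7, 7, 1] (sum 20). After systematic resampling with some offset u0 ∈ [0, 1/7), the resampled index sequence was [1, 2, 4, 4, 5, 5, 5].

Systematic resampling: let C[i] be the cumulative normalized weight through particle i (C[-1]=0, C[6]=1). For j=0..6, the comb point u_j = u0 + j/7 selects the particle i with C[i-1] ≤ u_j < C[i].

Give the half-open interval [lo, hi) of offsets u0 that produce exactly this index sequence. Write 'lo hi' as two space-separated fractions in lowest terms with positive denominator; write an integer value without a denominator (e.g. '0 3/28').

2/35 13/140

C = [0, 1/5, 1/4, 1/4, 3/5, 19/20, 1]
j=0 picked index 1: u0 ∈ [0, 1/5)
j=1 picked index 2: u0 ∈ [2/35, 3/28)
j=2 picked index 4: u0 ∈ [-1/28, 11/35)
j=3 picked index 4: u0 ∈ [-5/28, 6/35)
j=4 picked index 5: u0 ∈ [1/35, 53/140)
j=5 picked index 5: u0 ∈ [-4/35, 33/140)
j=6 picked index 5: u0 ∈ [-9/35, 13/140)
intersection: [2/35, 13/140)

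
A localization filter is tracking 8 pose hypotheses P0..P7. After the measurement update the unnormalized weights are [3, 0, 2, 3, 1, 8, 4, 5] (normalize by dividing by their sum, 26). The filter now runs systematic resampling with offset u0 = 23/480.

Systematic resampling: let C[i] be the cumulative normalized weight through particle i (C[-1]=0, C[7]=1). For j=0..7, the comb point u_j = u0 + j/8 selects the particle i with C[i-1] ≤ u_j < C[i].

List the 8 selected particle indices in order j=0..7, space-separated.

0 2 3 5 5 6 6 7

C = [3/26, 3/26, 5/26, 4/13, 9/26, 17/26, 21/26, 1]
j=0: u_0=23/480 ∈ [0, 3/26) → index 0
j=1: u_1=83/480 ∈ [3/26, 5/26) → index 2
j=2: u_2=143/480 ∈ [5/26, 4/13) → index 3
j=3: u_3=203/480 ∈ [9/26, 17/26) → index 5
j=4: u_4=263/480 ∈ [9/26, 17/26) → index 5
j=5: u_5=323/480 ∈ [17/26, 21/26) → index 6
j=6: u_6=383/480 ∈ [17/26, 21/26) → index 6
j=7: u_7=443/480 ∈ [21/26, 1) → index 7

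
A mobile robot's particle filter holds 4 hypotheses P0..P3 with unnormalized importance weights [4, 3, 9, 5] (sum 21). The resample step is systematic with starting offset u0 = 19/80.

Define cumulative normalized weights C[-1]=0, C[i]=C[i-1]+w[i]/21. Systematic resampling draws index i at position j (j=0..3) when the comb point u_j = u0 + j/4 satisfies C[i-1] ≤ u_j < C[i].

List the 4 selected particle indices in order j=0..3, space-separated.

C = [4/21, 1/3, 16/21, 1]
j=0: u_0=19/80 ∈ [4/21, 1/3) → index 1
j=1: u_1=39/80 ∈ [1/3, 16/21) → index 2
j=2: u_2=59/80 ∈ [1/3, 16/21) → index 2
j=3: u_3=79/80 ∈ [16/21, 1) → index 3

1 2 2 3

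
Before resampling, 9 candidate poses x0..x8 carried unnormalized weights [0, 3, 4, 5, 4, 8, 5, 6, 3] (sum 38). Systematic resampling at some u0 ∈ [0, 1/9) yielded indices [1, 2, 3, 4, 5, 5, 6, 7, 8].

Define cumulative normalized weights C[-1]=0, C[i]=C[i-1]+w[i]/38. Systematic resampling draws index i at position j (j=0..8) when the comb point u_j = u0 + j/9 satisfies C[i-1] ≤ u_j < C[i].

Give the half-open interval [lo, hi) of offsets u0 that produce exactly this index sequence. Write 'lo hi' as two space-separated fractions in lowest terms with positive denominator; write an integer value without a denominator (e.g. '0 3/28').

C = [0, 3/38, 7/38, 6/19, 8/19, 12/19, 29/38, 35/38, 1]
j=0 picked index 1: u0 ∈ [0, 3/38)
j=1 picked index 2: u0 ∈ [-11/342, 25/342)
j=2 picked index 3: u0 ∈ [-13/342, 16/171)
j=3 picked index 4: u0 ∈ [-1/57, 5/57)
j=4 picked index 5: u0 ∈ [-4/171, 32/171)
j=5 picked index 5: u0 ∈ [-23/171, 13/171)
j=6 picked index 6: u0 ∈ [-2/57, 11/114)
j=7 picked index 7: u0 ∈ [-5/342, 49/342)
j=8 picked index 8: u0 ∈ [11/342, 1/9)
intersection: [11/342, 25/342)

11/342 25/342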